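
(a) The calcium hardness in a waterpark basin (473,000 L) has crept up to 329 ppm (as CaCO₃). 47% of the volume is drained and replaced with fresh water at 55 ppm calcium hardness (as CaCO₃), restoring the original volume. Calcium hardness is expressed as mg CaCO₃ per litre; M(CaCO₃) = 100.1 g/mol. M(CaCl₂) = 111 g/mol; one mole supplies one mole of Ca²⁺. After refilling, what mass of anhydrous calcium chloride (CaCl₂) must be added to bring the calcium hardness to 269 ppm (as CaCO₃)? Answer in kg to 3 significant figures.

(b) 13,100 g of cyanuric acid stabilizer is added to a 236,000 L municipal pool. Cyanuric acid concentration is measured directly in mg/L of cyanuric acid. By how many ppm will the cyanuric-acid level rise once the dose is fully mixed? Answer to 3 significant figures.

(a) After draining 47% and refilling: 329 × 0.53 + 55 × 0.47 = 200.22 ppm.
(a) Deficit to target: 269 − 200.22 = 68.78 mg/L.
(a) As CaCO₃: 68.78 mg/L × 473,000 L = 32,530 g; ÷ 100.1 = 325 mol Ca²⁺.
(a) Mass: 325 × 111 = 36,080 g.

(b) Rise: 13,100 g / 236,000 L × 1000 = 55.51 mg/L.

(a) 36.1 kg; (b) 55.5 ppm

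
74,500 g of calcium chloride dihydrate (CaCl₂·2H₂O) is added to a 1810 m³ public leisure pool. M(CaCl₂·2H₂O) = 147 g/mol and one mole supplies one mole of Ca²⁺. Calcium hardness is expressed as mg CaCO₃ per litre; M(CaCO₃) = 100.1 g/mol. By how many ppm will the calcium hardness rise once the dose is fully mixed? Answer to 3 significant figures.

Volume: 1810 m³ = 1,810,000 L.
Moles of Ca²⁺: 74,500 g ÷ 147 g/mol = 506.8 mol.
As CaCO₃: 506.8 mol × 100.1 g/mol = 50,730 g.
Rise: 50,730 g / 1,810,000 L × 1000 = 28.03 mg/L.

28.0 ppm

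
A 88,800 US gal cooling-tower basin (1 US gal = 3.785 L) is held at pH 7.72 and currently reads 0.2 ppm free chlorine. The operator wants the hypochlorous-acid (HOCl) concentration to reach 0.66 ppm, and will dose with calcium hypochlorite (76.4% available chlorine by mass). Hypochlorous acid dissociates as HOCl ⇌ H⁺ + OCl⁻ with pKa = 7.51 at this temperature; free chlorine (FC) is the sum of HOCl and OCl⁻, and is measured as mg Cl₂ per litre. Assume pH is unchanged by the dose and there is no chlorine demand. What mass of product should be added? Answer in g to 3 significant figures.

673 g

Volume: 88,800 US gal × 3.785 L/gal = 336,108 L.
[OCl⁻]/[HOCl] = 10^(pH − pKa) = 10^(7.72 − 7.51) = 1.622; fraction as HOCl = 1/(1 + 1.622) = 0.3814.
Free chlorine required for 0.66 ppm HOCl: 0.66 / 0.3814 = 1.73 ppm.
FC to add: 1.73 − 0.2 = 1.53 mg/L as Cl₂.
Cl₂ equivalent: 1.53 mg/L × 336,108 L = 514.4 g.
Product at 76.4% available Cl: 514.4 / 0.764 = 673.3 g.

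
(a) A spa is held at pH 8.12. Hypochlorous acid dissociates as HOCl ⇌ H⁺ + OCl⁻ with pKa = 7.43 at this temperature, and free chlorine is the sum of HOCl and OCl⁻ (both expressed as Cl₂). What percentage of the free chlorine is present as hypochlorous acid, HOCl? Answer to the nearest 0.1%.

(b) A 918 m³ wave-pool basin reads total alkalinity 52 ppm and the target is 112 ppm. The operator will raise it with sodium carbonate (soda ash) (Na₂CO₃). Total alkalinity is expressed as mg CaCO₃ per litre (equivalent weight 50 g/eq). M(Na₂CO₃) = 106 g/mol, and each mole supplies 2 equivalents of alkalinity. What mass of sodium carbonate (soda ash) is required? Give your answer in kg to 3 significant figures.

(a) [OCl⁻]/[HOCl] = 10^(pH − pKa) = 10^(8.12 − 7.43) = 10^0.69 = 4.898.
(a) Fraction as HOCl = 1 / (1 + 4.898) = 0.1696.

(b) Volume: 918 m³ = 918,000 L.
(b) Alkalinity to add: (112 − 52) = 60 mg/L as CaCO₃ × 918,000 L = 55,080 g as CaCO₃.
(b) Equivalents: 55,080 g ÷ 50 g/eq = 1102 eq.
(b) Each mole of Na₂CO₃ supplies 2 eq, so 1102 / 2 = 550.8 mol.
(b) Mass: 550.8 mol × 106 g/mol = 58,380 g.

(a) 17.0%; (b) 58.4 kg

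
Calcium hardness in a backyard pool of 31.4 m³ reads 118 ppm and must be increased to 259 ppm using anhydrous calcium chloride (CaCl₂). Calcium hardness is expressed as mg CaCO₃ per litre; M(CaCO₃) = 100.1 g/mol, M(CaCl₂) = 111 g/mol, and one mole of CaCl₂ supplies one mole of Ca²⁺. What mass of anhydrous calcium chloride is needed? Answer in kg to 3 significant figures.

4.91 kg

Volume: 31.4 m³ = 31,400 L.
Hardness to add: (259 − 118) = 141 mg/L as CaCO₃ × 31,400 L = 4427 g as CaCO₃.
Moles of Ca²⁺ (1 mol Ca²⁺ ≡ 1 mol CaCO₃): 4427 / 100.1 g/mol = 44.23 mol.
Mass of CaCl₂: 44.23 × 111 = 4910 g.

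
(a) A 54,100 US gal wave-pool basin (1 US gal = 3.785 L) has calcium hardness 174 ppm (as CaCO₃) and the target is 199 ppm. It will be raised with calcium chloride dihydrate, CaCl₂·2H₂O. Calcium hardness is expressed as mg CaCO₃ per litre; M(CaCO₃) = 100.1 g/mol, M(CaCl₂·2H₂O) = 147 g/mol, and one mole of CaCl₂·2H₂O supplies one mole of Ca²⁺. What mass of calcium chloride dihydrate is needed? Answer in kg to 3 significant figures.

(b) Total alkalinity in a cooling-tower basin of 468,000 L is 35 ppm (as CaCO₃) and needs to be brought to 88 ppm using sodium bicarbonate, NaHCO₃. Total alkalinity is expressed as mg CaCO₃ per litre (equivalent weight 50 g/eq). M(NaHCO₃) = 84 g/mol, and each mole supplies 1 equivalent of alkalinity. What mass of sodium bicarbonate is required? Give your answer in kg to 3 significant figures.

(a) Volume: 54,100 US gal × 3.785 L/gal = 204,768 L.
(a) Hardness to add: (199 − 174) = 25 mg/L as CaCO₃ × 204,768 L = 5119 g as CaCO₃.
(a) Moles of Ca²⁺ (1 mol Ca²⁺ ≡ 1 mol CaCO₃): 5119 / 100.1 g/mol = 51.14 mol.
(a) Mass of CaCl₂·2H₂O: 51.14 × 147 = 7518 g.

(b) Alkalinity to add: (88 − 35) = 53 mg/L as CaCO₃ × 468,000 L = 24,800 g as CaCO₃.
(b) Equivalents: 24,800 g ÷ 50 g/eq = 496.1 eq.
(b) NaHCO₃ supplies 1 eq per mole → 496.1 mol.
(b) Mass: 496.1 mol × 84 g/mol = 41,670 g.

(a) 7.52 kg; (b) 41.7 kg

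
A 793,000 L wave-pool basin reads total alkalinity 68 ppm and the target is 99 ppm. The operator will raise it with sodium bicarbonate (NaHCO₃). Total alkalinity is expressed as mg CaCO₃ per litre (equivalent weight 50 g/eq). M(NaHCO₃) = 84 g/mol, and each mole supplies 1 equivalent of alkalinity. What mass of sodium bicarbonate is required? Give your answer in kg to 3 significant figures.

Alkalinity to add: (99 − 68) = 31 mg/L as CaCO₃ × 793,000 L = 24,580 g as CaCO₃.
Equivalents: 24,580 g ÷ 50 g/eq = 491.7 eq.
NaHCO₃ supplies 1 eq per mole → 491.7 mol.
Mass: 491.7 mol × 84 g/mol = 41,300 g.

41.3 kg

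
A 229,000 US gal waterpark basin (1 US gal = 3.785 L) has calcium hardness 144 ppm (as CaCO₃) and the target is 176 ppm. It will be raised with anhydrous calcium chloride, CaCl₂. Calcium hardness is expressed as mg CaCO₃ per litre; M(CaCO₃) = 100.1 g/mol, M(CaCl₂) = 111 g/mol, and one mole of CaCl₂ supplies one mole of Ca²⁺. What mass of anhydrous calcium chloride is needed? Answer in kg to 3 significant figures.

Volume: 229,000 US gal × 3.785 L/gal = 866,765 L.
Hardness to add: (176 − 144) = 32 mg/L as CaCO₃ × 866,765 L = 27,740 g as CaCO₃.
Moles of Ca²⁺ (1 mol Ca²⁺ ≡ 1 mol CaCO₃): 27,740 / 100.1 g/mol = 277.1 mol.
Mass of CaCl₂: 277.1 × 111 = 30,760 g.

30.8 kg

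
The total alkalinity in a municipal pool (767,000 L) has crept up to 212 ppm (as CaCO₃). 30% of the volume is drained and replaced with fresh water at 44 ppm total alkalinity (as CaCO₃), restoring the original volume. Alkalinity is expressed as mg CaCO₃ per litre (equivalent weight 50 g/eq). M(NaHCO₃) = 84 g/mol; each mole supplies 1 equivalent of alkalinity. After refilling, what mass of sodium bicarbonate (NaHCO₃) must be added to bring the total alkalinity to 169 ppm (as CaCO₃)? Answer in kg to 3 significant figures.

After draining 30% and refilling: 212 × 0.70 + 44 × 0.30 = 161.6 ppm.
Deficit to target: 169 − 161.6 = 7.4 mg/L.
As CaCO₃: 7.4 mg/L × 767,000 L = 5676 g; ÷ 50 g/eq ÷ 1 = 113.5 mol NaHCO₃.
Mass: 113.5 × 84 = 9535 g.

9.54 kg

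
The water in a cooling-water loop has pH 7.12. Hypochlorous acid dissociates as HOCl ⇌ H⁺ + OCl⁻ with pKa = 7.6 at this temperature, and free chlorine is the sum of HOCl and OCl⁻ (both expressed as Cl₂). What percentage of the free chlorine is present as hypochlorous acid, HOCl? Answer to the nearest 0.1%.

[OCl⁻]/[HOCl] = 10^(pH − pKa) = 10^(7.12 − 7.6) = 10^-0.48 = 0.3311.
Fraction as HOCl = 1 / (1 + 0.3311) = 0.7512.

75.1%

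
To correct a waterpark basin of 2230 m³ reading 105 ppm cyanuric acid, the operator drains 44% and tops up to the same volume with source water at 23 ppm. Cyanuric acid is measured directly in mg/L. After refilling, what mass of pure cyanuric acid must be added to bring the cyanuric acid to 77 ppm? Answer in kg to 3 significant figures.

18.0 kg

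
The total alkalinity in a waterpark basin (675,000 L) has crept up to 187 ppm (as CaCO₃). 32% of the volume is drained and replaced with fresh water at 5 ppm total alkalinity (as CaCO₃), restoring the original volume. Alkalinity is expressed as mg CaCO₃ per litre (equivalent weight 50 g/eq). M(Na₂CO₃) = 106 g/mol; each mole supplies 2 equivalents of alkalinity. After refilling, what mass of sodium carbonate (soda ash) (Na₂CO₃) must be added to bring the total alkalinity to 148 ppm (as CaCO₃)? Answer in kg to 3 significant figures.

After draining 32% and refilling: 187 × 0.68 + 5 × 0.32 = 128.76 ppm.
Deficit to target: 148 − 128.76 = 19.24 mg/L.
As CaCO₃: 19.24 mg/L × 675,000 L = 12,990 g; ÷ 50 g/eq ÷ 2 = 129.9 mol Na₂CO₃.
Mass: 129.9 × 106 = 13,770 g.

13.8 kg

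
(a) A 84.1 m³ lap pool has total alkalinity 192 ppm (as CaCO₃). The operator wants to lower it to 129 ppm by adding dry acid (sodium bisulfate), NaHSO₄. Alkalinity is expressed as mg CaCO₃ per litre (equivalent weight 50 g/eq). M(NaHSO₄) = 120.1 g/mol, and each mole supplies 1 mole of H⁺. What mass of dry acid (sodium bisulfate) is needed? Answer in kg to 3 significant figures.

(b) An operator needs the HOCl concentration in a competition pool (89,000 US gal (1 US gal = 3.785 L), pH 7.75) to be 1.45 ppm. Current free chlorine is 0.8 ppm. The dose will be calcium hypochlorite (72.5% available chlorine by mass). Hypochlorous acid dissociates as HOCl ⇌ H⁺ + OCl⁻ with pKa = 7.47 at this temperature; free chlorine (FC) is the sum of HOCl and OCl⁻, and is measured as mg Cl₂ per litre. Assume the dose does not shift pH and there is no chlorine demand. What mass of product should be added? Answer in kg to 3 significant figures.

(a) 12.7 kg; (b) 1.59 kg

(a) Volume: 84.1 m³ = 84,100 L.
(a) Alkalinity to neutralize: (192 − 129) = 63 mg/L as CaCO₃ × 84,100 L = 5298 g as CaCO₃.
(a) Equivalents of H⁺ required: 5298 ÷ 50 g/eq = 106 eq = 106 mol NaHSO₄.
(a) Mass of NaHSO₄: 106 × 120.1 = 12,730 g.

(b) Volume: 89,000 US gal × 3.785 L/gal = 336,865 L.
(b) [OCl⁻]/[HOCl] = 10^(pH − pKa) = 10^(7.75 − 7.47) = 1.905; fraction as HOCl = 1/(1 + 1.905) = 0.3442.
(b) Free chlorine required for 1.45 ppm HOCl: 1.45 / 0.3442 = 4.213 ppm.
(b) FC to add: 4.213 − 0.8 = 3.413 mg/L as Cl₂.
(b) Cl₂ equivalent: 3.413 mg/L × 336,865 L = 1150 g.
(b) Product at 72.5% available Cl: 1150 / 0.725 = 1586 g.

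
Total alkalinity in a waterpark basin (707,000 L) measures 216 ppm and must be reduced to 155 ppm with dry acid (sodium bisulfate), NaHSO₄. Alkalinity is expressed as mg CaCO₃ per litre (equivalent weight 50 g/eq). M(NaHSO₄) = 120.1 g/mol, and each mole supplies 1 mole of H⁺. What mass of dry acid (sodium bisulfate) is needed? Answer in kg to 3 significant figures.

104 kg

Alkalinity to neutralize: (216 − 155) = 61 mg/L as CaCO₃ × 707,000 L = 43,130 g as CaCO₃.
Equivalents of H⁺ required: 43,130 ÷ 50 g/eq = 862.5 eq = 862.5 mol NaHSO₄.
Mass of NaHSO₄: 862.5 × 120.1 = 103,600 g.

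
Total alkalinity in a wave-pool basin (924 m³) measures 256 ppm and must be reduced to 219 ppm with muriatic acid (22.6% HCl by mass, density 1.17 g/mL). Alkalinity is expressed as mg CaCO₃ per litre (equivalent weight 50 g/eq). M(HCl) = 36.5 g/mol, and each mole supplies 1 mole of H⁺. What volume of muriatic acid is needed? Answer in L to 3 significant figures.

94.4 L

Volume: 924 m³ = 924,000 L.
Alkalinity to neutralize: (256 − 219) = 37 mg/L as CaCO₃ × 924,000 L = 34,190 g as CaCO₃.
Equivalents of H⁺ required: 34,190 ÷ 50 g/eq = 683.8 eq = 683.8 mol HCl.
Mass of HCl: 683.8 × 36.5 = 24,960 g.
Mass of 22.6% solution: 24,960 / 0.226 = 110,400 g.
Volume: 110,400 g ÷ 1.17 g/mL = 94,380 mL.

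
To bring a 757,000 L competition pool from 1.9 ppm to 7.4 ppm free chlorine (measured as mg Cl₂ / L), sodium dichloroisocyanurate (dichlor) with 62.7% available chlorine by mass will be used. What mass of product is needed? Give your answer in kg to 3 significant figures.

6.64 kg

Chlorine deficit: 7.4 − 1.9 = 5.5 ppm = 5.5 mg/L as Cl₂.
Cl₂ equivalent needed: 5.5 mg/L × 757,000 L = 4,164,000 mg = 4164 g.
Product at 62.7% available chlorine: 4164 / 0.627 = 6640 g.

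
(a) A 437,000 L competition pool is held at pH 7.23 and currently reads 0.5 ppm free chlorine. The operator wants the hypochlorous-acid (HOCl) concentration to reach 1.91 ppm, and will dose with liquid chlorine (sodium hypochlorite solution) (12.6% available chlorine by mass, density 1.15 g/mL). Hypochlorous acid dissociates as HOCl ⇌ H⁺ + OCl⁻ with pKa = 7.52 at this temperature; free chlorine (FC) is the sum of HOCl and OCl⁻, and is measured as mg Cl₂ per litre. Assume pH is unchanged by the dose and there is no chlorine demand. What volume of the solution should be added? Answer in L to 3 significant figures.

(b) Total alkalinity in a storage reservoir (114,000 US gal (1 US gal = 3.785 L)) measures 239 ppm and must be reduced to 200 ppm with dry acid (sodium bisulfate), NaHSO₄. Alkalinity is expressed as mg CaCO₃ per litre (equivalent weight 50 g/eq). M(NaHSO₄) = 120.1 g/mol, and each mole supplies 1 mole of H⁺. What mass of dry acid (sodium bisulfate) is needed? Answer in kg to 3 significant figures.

(a) 7.21 L; (b) 40.4 kg

(a) [OCl⁻]/[HOCl] = 10^(pH − pKa) = 10^(7.23 − 7.52) = 0.5129; fraction as HOCl = 1/(1 + 0.5129) = 0.661.
(a) Free chlorine required for 1.91 ppm HOCl: 1.91 / 0.661 = 2.89 ppm.
(a) FC to add: 2.89 − 0.5 = 2.39 mg/L as Cl₂.
(a) Cl₂ equivalent: 2.39 mg/L × 437,000 L = 1044 g.
(a) Product at 12.6% available Cl: 1044 / 0.126 = 8288 g.
(a) Volume: 8288 g ÷ 1.15 g/mL = 7207 mL.

(b) Volume: 114,000 US gal × 3.785 L/gal = 431,490 L.
(b) Alkalinity to neutralize: (239 − 200) = 39 mg/L as CaCO₃ × 431,490 L = 16,830 g as CaCO₃.
(b) Equivalents of H⁺ required: 16,830 ÷ 50 g/eq = 336.6 eq = 336.6 mol NaHSO₄.
(b) Mass of NaHSO₄: 336.6 × 120.1 = 40,420 g.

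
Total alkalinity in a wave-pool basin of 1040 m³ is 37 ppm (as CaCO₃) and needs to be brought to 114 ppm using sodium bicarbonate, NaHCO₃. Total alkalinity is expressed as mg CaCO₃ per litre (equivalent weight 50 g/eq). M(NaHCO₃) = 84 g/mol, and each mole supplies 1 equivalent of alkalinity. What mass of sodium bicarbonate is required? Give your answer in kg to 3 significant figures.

Volume: 1040 m³ = 1,040,000 L.
Alkalinity to add: (114 − 37) = 77 mg/L as CaCO₃ × 1,040,000 L = 80,080 g as CaCO₃.
Equivalents: 80,080 g ÷ 50 g/eq = 1602 eq.
NaHCO₃ supplies 1 eq per mole → 1602 mol.
Mass: 1602 mol × 84 g/mol = 134,500 g.

135 kg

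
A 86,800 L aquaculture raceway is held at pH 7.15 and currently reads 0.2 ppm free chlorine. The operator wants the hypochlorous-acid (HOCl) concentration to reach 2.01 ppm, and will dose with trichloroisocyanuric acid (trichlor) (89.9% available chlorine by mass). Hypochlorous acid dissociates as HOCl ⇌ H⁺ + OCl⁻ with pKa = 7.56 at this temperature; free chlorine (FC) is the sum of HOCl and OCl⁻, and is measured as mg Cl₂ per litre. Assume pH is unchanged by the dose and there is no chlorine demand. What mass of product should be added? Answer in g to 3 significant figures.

250 g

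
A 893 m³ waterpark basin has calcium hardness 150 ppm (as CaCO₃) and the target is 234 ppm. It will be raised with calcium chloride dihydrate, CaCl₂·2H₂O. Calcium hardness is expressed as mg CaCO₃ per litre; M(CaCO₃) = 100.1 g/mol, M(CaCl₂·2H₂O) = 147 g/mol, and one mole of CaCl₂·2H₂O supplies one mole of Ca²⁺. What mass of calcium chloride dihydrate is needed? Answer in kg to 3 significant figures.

110 kg

Volume: 893 m³ = 893,000 L.
Hardness to add: (234 − 150) = 84 mg/L as CaCO₃ × 893,000 L = 75,010 g as CaCO₃.
Moles of Ca²⁺ (1 mol Ca²⁺ ≡ 1 mol CaCO₃): 75,010 / 100.1 g/mol = 749.4 mol.
Mass of CaCl₂·2H₂O: 749.4 × 147 = 110,200 g.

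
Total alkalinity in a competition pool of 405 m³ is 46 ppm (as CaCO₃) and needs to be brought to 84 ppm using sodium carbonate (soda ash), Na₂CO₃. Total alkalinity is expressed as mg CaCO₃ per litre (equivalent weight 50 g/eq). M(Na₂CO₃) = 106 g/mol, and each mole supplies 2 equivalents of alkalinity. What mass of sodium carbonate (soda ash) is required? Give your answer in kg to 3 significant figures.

16.3 kg

Volume: 405 m³ = 405,000 L.
Alkalinity to add: (84 − 46) = 38 mg/L as CaCO₃ × 405,000 L = 15,390 g as CaCO₃.
Equivalents: 15,390 g ÷ 50 g/eq = 307.8 eq.
Each mole of Na₂CO₃ supplies 2 eq, so 307.8 / 2 = 153.9 mol.
Mass: 153.9 mol × 106 g/mol = 16,310 g.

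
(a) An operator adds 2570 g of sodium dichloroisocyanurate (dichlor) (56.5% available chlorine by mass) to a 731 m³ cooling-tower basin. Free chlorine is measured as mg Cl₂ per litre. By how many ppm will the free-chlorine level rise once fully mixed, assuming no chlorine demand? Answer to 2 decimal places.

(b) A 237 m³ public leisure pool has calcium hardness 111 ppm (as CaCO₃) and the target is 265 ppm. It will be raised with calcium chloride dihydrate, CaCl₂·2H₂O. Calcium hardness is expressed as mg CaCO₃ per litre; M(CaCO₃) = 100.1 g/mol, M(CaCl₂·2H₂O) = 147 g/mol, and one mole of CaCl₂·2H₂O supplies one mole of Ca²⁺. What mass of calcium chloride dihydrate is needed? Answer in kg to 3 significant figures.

(a) 1.99 ppm; (b) 53.6 kg

(a) Volume: 731 m³ = 731,000 L.
(a) Available chlorine delivered: 2570 g × 0.565 = 1452 g as Cl₂.
(a) Concentration rise: 1452 g / 731,000 L = 1.986 mg/L = 1.99 ppm.

(b) Volume: 237 m³ = 237,000 L.
(b) Hardness to add: (265 − 111) = 154 mg/L as CaCO₃ × 237,000 L = 36,500 g as CaCO₃.
(b) Moles of Ca²⁺ (1 mol Ca²⁺ ≡ 1 mol CaCO₃): 36,500 / 100.1 g/mol = 364.6 mol.
(b) Mass of CaCl₂·2H₂O: 364.6 × 147 = 53,600 g.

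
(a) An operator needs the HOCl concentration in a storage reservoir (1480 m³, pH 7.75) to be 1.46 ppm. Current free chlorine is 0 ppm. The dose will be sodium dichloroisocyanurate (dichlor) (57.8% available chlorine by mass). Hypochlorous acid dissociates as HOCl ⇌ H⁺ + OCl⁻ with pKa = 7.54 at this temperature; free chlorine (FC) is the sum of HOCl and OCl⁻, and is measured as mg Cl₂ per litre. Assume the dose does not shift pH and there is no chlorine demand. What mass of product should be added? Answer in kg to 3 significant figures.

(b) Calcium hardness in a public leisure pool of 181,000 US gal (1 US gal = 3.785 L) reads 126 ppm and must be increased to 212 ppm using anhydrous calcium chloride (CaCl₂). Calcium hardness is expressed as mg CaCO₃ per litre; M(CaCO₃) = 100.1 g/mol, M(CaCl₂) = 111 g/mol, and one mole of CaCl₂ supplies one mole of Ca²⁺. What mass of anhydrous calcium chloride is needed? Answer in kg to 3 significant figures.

(a) Volume: 1480 m³ = 1,480,000 L.
(a) [OCl⁻]/[HOCl] = 10^(pH − pKa) = 10^(7.75 − 7.54) = 1.622; fraction as HOCl = 1/(1 + 1.622) = 0.3814.
(a) Free chlorine required for 1.46 ppm HOCl: 1.46 / 0.3814 = 3.828 ppm.
(a) FC to add: 3.828 − 0 = 3.828 mg/L as Cl₂.
(a) Cl₂ equivalent: 3.828 mg/L × 1,480,000 L = 5665 g.
(a) Product at 57.8% available Cl: 5665 / 0.578 = 9801 g.

(b) Volume: 181,000 US gal × 3.785 L/gal = 685,085 L.
(b) Hardness to add: (212 − 126) = 86 mg/L as CaCO₃ × 685,085 L = 58,920 g as CaCO₃.
(b) Moles of Ca²⁺ (1 mol Ca²⁺ ≡ 1 mol CaCO₃): 58,920 / 100.1 g/mol = 588.6 mol.
(b) Mass of CaCl₂: 588.6 × 111 = 65,330 g.

(a) 9.80 kg; (b) 65.3 kg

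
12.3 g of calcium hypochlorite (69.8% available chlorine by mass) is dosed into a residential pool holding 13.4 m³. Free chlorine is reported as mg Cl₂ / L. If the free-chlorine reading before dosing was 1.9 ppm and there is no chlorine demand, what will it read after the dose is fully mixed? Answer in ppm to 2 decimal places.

2.54 ppm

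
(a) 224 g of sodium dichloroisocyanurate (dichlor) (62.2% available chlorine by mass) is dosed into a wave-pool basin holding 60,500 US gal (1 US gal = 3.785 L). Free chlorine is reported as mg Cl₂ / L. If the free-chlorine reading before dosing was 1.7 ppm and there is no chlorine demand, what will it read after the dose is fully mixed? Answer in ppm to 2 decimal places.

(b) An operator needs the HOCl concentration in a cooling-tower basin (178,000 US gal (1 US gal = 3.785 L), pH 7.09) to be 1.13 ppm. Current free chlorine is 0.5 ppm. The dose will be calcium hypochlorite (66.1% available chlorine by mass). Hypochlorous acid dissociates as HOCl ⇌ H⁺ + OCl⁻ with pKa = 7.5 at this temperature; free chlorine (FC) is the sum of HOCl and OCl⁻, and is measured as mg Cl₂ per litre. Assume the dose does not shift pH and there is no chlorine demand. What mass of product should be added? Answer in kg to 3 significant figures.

(a) 2.31 ppm; (b) 1.09 kg

(a) Volume: 60,500 US gal × 3.785 L/gal = 228,992 L.
(a) Available chlorine delivered: 224 g × 0.622 = 139.3 g as Cl₂.
(a) Concentration rise: 139.3 g / 228,992 L = 0.6084 mg/L = 0.61 ppm.
(a) Final FC: 1.7 + 0.61 = 2.31 ppm.

(b) Volume: 178,000 US gal × 3.785 L/gal = 673,730 L.
(b) [OCl⁻]/[HOCl] = 10^(pH − pKa) = 10^(7.09 − 7.5) = 0.389; fraction as HOCl = 1/(1 + 0.389) = 0.7199.
(b) Free chlorine required for 1.13 ppm HOCl: 1.13 / 0.7199 = 1.57 ppm.
(b) FC to add: 1.57 − 0.5 = 1.07 mg/L as Cl₂.
(b) Cl₂ equivalent: 1.07 mg/L × 673,730 L = 720.6 g.
(b) Product at 66.1% available Cl: 720.6 / 0.661 = 1090 g.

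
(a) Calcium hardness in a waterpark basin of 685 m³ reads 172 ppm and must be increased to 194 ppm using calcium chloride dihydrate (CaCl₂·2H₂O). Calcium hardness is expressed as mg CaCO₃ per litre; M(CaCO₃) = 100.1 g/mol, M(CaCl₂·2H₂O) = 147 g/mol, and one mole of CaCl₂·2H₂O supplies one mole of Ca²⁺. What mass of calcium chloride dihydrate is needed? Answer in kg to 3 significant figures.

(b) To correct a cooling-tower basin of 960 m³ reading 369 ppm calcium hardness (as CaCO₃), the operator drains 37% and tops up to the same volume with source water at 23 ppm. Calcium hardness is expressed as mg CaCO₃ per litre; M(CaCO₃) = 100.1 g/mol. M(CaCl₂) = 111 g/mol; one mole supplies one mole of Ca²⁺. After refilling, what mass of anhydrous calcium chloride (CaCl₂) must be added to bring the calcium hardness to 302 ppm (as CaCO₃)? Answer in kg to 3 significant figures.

(a) 22.1 kg; (b) 65.0 kg

(a) Volume: 685 m³ = 685,000 L.
(a) Hardness to add: (194 − 172) = 22 mg/L as CaCO₃ × 685,000 L = 15,070 g as CaCO₃.
(a) Moles of Ca²⁺ (1 mol Ca²⁺ ≡ 1 mol CaCO₃): 15,070 / 100.1 g/mol = 150.5 mol.
(a) Mass of CaCl₂·2H₂O: 150.5 × 147 = 22,130 g.

(b) Volume: 960 m³ = 960,000 L.
(b) After draining 37% and refilling: 369 × 0.63 + 23 × 0.37 = 240.98 ppm.
(b) Deficit to target: 302 − 240.98 = 61.02 mg/L.
(b) As CaCO₃: 61.02 mg/L × 960,000 L = 58,580 g; ÷ 100.1 = 585.2 mol Ca²⁺.
(b) Mass: 585.2 × 111 = 64,960 g.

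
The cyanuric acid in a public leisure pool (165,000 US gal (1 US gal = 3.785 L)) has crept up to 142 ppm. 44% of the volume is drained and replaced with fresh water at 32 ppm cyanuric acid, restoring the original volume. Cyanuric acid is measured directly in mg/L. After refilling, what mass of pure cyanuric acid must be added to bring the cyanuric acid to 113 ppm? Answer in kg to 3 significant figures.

Volume: 165,000 US gal × 3.785 L/gal = 624,525 L.
After draining 44% and refilling: 142 × 0.56 + 32 × 0.44 = 93.6 ppm.
Deficit to target: 113 − 93.6 = 19.4 mg/L.
Mass: 19.4 mg/L × 624,525 L = 12,120 g cyanuric acid.

12.1 kg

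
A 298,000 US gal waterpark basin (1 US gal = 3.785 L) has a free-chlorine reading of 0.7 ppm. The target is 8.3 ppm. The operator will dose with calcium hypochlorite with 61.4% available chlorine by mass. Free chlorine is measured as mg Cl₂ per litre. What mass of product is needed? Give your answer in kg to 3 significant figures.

14.0 kg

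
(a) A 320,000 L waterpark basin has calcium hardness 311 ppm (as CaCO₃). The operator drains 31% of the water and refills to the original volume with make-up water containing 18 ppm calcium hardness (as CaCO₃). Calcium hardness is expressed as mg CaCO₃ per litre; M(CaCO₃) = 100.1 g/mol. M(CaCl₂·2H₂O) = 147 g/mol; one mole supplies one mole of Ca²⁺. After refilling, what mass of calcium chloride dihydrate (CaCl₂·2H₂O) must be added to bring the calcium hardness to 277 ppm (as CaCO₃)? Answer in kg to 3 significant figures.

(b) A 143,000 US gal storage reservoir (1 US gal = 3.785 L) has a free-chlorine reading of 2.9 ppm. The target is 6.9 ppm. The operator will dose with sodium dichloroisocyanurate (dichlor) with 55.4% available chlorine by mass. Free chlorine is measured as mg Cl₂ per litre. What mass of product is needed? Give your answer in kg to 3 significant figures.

(a) After draining 31% and refilling: 311 × 0.69 + 18 × 0.31 = 220.17 ppm.
(a) Deficit to target: 277 − 220.17 = 56.83 mg/L.
(a) As CaCO₃: 56.83 mg/L × 320,000 L = 18,190 g; ÷ 100.1 = 181.7 mol Ca²⁺.
(a) Mass: 181.7 × 147 = 26,710 g.

(b) Volume: 143,000 US gal × 3.785 L/gal = 541,255 L.
(b) Chlorine deficit: 6.9 − 2.9 = 4 ppm = 4 mg/L as Cl₂.
(b) Cl₂ equivalent needed: 4 mg/L × 541,255 L = 2,165,000 mg = 2165 g.
(b) Product at 55.4% available chlorine: 2165 / 0.554 = 3908 g.

(a) 26.7 kg; (b) 3.91 kg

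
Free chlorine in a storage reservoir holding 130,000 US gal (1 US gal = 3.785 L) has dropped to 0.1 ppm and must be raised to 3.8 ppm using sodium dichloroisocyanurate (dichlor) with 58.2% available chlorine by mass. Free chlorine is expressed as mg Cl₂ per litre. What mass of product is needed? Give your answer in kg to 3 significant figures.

3.13 kg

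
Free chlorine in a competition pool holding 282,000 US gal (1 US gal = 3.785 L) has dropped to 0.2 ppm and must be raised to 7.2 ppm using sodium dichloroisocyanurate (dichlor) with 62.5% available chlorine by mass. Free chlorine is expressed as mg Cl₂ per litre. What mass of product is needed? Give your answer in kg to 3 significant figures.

Volume: 282,000 US gal × 3.785 L/gal = 1,067,370 L.
Chlorine deficit: 7.2 − 0.2 = 7 ppm = 7 mg/L as Cl₂.
Cl₂ equivalent needed: 7 mg/L × 1,067,370 L = 7,472,000 mg = 7472 g.
Product at 62.5% available chlorine: 7472 / 0.625 = 11,950 g.

12.0 kg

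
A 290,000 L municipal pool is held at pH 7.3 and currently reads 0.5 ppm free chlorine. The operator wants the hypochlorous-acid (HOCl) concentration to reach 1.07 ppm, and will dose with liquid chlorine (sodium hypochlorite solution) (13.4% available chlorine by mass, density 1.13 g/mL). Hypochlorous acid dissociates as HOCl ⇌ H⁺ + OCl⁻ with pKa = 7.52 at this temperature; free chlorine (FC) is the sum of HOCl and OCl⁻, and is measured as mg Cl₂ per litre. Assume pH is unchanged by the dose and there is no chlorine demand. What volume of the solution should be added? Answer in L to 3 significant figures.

[OCl⁻]/[HOCl] = 10^(pH − pKa) = 10^(7.3 − 7.52) = 0.6026; fraction as HOCl = 1/(1 + 0.6026) = 0.624.
Free chlorine required for 1.07 ppm HOCl: 1.07 / 0.624 = 1.715 ppm.
FC to add: 1.715 − 0.5 = 1.215 mg/L as Cl₂.
Cl₂ equivalent: 1.215 mg/L × 290,000 L = 352.3 g.
Product at 13.4% available Cl: 352.3 / 0.134 = 2629 g.
Volume: 2629 g ÷ 1.13 g/mL = 2326 mL.

2.33 L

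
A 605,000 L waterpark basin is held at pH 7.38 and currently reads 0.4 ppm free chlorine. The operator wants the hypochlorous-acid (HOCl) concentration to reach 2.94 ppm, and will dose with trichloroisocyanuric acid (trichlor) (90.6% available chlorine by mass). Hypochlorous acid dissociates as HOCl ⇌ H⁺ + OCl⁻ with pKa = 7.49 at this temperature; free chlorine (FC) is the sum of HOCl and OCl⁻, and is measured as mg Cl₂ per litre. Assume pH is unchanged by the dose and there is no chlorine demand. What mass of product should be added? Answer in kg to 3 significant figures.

[OCl⁻]/[HOCl] = 10^(pH − pKa) = 10^(7.38 − 7.49) = 0.7762; fraction as HOCl = 1/(1 + 0.7762) = 0.563.
Free chlorine required for 2.94 ppm HOCl: 2.94 / 0.563 = 5.222 ppm.
FC to add: 5.222 − 0.4 = 4.822 mg/L as Cl₂.
Cl₂ equivalent: 4.822 mg/L × 605,000 L = 2917 g.
Product at 90.6% available Cl: 2917 / 0.906 = 3220 g.

3.22 kg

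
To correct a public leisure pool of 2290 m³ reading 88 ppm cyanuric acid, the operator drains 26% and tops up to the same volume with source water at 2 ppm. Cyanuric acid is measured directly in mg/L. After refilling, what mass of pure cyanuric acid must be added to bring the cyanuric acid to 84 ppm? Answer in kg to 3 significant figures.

42.0 kg

Volume: 2290 m³ = 2,290,000 L.
After draining 26% and refilling: 88 × 0.74 + 2 × 0.26 = 65.64 ppm.
Deficit to target: 84 − 65.64 = 18.36 mg/L.
Mass: 18.36 mg/L × 2,290,000 L = 42,040 g cyanuric acid.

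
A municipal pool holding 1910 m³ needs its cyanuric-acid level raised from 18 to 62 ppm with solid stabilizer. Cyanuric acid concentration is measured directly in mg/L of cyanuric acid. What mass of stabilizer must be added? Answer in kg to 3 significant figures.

84.0 kg

Volume: 1910 m³ = 1,910,000 L.
CYA to add: (62 − 18) = 44 mg/L × 1,910,000 L = 84,040 g cyanuric acid.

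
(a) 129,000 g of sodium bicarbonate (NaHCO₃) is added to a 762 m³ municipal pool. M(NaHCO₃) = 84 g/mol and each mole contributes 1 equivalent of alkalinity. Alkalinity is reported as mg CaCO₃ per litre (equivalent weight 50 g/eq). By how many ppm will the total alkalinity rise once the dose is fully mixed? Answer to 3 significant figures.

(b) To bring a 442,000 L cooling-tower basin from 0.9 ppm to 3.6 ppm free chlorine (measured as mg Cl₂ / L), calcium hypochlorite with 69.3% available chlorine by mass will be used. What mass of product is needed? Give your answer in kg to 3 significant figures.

(a) Volume: 762 m³ = 762,000 L.
(a) Moles of NaHCO₃: 129,000 g ÷ 84 g/mol = 1536 mol → 1536 eq of alkalinity.
(a) As CaCO₃: 1536 eq × 50 g/eq = 76,790 g.
(a) Rise: 76,790 g / 762,000 L × 1000 = 100.8 mg/L.

(b) Chlorine deficit: 3.6 − 0.9 = 2.7 ppm = 2.7 mg/L as Cl₂.
(b) Cl₂ equivalent needed: 2.7 mg/L × 442,000 L = 1,193,000 mg = 1193 g.
(b) Product at 69.3% available chlorine: 1193 / 0.693 = 1722 g.

(a) 101 ppm; (b) 1.72 kg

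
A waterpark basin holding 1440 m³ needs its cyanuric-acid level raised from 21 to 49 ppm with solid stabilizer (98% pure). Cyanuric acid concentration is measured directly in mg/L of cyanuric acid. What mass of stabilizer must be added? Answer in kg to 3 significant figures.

41.1 kg

Volume: 1440 m³ = 1,440,000 L.
CYA to add: (49 − 21) = 28 mg/L × 1,440,000 L = 40,320 g cyanuric acid.
At 98% purity: 40,320 / 0.98 = 41,140 g product.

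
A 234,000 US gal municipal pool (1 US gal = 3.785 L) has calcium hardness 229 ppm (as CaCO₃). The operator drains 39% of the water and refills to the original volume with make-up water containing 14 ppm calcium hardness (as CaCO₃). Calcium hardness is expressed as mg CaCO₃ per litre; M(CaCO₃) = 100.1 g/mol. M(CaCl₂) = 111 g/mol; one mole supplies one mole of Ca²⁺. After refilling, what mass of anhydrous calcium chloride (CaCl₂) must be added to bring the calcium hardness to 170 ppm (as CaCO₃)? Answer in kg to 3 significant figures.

24.4 kg

Volume: 234,000 US gal × 3.785 L/gal = 885,690 L.
After draining 39% and refilling: 229 × 0.61 + 14 × 0.39 = 145.15 ppm.
Deficit to target: 170 − 145.15 = 24.85 mg/L.
As CaCO₃: 24.85 mg/L × 885,690 L = 22,010 g; ÷ 100.1 = 219.9 mol Ca²⁺.
Mass: 219.9 × 111 = 24,410 g.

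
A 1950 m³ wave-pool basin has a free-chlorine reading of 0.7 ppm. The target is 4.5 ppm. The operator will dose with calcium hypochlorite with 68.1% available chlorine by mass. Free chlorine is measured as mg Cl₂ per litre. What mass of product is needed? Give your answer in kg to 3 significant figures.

Volume: 1950 m³ = 1,950,000 L.
Chlorine deficit: 4.5 − 0.7 = 3.8 ppm = 3.8 mg/L as Cl₂.
Cl₂ equivalent needed: 3.8 mg/L × 1,950,000 L = 7,410,000 mg = 7410 g.
Product at 68.1% available chlorine: 7410 / 0.681 = 10,880 g.

10.9 kg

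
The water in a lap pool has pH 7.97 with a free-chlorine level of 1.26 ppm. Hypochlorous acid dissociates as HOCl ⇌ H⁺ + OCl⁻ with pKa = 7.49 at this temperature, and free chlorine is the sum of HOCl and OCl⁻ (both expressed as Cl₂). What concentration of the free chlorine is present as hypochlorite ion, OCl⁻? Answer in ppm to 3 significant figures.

[OCl⁻]/[HOCl] = 10^(pH − pKa) = 10^(7.97 − 7.49) = 10^0.48 = 3.02.
Fraction as HOCl = 1 / (1 + 3.02) = 0.2488.
OCl⁻ = (1 − 0.2488) × 1.26 ppm = 0.9466 ppm.

0.947 ppm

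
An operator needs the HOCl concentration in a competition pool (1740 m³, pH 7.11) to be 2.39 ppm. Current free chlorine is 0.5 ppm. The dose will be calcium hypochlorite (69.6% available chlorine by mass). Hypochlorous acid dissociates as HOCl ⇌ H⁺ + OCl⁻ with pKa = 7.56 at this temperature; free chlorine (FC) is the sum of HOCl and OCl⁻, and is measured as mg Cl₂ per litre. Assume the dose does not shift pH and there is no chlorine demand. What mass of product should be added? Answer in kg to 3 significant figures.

6.85 kg

Volume: 1740 m³ = 1,740,000 L.
[OCl⁻]/[HOCl] = 10^(pH − pKa) = 10^(7.11 − 7.56) = 0.3548; fraction as HOCl = 1/(1 + 0.3548) = 0.7381.
Free chlorine required for 2.39 ppm HOCl: 2.39 / 0.7381 = 3.238 ppm.
FC to add: 3.238 − 0.5 = 2.738 mg/L as Cl₂.
Cl₂ equivalent: 2.738 mg/L × 1,740,000 L = 4764 g.
Product at 69.6% available Cl: 4764 / 0.696 = 6845 g.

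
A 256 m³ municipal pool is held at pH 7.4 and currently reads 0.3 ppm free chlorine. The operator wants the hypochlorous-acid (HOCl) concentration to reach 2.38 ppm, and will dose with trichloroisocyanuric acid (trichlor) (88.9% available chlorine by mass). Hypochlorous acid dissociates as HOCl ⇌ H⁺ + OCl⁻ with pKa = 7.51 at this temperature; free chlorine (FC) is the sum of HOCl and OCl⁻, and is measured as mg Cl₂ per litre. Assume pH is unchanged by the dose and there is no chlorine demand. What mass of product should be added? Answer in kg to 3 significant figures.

Volume: 256 m³ = 256,000 L.
[OCl⁻]/[HOCl] = 10^(pH − pKa) = 10^(7.4 − 7.51) = 0.7762; fraction as HOCl = 1/(1 + 0.7762) = 0.563.
Free chlorine required for 2.38 ppm HOCl: 2.38 / 0.563 = 4.227 ppm.
FC to add: 4.227 − 0.3 = 3.927 mg/L as Cl₂.
Cl₂ equivalent: 3.927 mg/L × 256,000 L = 1005 g.
Product at 88.9% available Cl: 1005 / 0.889 = 1131 g.

1.13 kg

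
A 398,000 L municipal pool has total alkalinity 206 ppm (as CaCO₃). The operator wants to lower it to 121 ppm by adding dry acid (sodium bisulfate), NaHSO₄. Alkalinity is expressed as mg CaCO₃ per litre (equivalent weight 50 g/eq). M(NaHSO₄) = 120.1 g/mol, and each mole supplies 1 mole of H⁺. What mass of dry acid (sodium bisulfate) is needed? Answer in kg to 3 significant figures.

Alkalinity to neutralize: (206 − 121) = 85 mg/L as CaCO₃ × 398,000 L = 33,830 g as CaCO₃.
Equivalents of H⁺ required: 33,830 ÷ 50 g/eq = 676.6 eq = 676.6 mol NaHSO₄.
Mass of NaHSO₄: 676.6 × 120.1 = 81,260 g.

81.3 kg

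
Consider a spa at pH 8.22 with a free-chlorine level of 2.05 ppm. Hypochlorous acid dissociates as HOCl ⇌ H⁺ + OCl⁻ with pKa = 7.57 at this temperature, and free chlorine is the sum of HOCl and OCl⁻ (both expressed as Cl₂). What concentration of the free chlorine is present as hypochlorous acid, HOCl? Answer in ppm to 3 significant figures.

0.375 ppm

[OCl⁻]/[HOCl] = 10^(pH − pKa) = 10^(8.22 − 7.57) = 10^0.65 = 4.467.
Fraction as HOCl = 1 / (1 + 4.467) = 0.1829.
HOCl = 0.1829 × 2.05 ppm = 0.375 ppm.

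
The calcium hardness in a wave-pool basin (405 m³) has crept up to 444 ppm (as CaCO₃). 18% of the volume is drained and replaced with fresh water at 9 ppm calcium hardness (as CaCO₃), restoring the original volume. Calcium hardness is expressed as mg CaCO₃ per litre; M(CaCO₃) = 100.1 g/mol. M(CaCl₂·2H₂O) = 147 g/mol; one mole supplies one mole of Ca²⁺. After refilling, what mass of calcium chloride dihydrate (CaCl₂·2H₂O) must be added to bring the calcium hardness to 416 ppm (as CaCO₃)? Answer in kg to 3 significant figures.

Volume: 405 m³ = 405,000 L.
After draining 18% and refilling: 444 × 0.82 + 9 × 0.18 = 365.7 ppm.
Deficit to target: 416 − 365.7 = 50.3 mg/L.
As CaCO₃: 50.3 mg/L × 405,000 L = 20,370 g; ÷ 100.1 = 203.5 mol Ca²⁺.
Mass: 203.5 × 147 = 29,920 g.

29.9 kg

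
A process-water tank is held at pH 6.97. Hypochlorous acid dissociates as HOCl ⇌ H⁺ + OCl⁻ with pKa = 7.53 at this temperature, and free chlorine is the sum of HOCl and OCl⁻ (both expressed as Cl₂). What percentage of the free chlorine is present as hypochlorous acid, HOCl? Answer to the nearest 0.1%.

[OCl⁻]/[HOCl] = 10^(pH − pKa) = 10^(6.97 − 7.53) = 10^-0.56 = 0.2754.
Fraction as HOCl = 1 / (1 + 0.2754) = 0.7841.

78.4%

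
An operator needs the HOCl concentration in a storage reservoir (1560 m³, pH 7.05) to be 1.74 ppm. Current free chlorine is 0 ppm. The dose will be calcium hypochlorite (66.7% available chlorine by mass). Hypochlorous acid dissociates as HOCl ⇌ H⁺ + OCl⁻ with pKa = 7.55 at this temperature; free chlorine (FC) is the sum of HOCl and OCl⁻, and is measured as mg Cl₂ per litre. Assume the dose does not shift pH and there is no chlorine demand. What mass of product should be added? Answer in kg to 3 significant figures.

5.36 kg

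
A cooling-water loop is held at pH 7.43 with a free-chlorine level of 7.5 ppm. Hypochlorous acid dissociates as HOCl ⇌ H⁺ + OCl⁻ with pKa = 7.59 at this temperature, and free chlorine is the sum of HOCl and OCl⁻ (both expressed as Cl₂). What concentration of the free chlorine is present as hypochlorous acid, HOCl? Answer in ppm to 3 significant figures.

[OCl⁻]/[HOCl] = 10^(pH − pKa) = 10^(7.43 − 7.59) = 10^-0.16 = 0.6918.
Fraction as HOCl = 1 / (1 + 0.6918) = 0.5911.
HOCl = 0.5911 × 7.5 ppm = 4.433 ppm.

4.43 ppm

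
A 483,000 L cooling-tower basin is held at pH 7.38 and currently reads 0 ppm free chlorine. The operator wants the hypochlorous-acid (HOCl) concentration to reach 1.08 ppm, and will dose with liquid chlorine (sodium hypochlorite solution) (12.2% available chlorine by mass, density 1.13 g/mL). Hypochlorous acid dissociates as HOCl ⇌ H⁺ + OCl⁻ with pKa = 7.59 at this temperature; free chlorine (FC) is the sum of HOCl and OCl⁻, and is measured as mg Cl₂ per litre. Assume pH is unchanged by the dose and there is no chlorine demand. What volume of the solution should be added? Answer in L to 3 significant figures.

[OCl⁻]/[HOCl] = 10^(pH − pKa) = 10^(7.38 − 7.59) = 0.6166; fraction as HOCl = 1/(1 + 0.6166) = 0.6186.
Free chlorine required for 1.08 ppm HOCl: 1.08 / 0.6186 = 1.746 ppm.
FC to add: 1.746 − 0 = 1.746 mg/L as Cl₂.
Cl₂ equivalent: 1.746 mg/L × 483,000 L = 843.3 g.
Product at 12.2% available Cl: 843.3 / 0.122 = 6912 g.
Volume: 6912 g ÷ 1.13 g/mL = 6117 mL.

6.12 L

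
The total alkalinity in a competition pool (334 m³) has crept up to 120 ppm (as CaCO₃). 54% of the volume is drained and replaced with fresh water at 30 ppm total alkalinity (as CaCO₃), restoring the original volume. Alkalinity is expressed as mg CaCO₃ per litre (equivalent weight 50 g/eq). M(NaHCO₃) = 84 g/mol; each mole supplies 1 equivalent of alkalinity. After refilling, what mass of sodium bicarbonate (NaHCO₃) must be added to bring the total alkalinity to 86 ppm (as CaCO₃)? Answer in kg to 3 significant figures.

8.19 kg

Volume: 334 m³ = 334,000 L.
After draining 54% and refilling: 120 × 0.46 + 30 × 0.54 = 71.4 ppm.
Deficit to target: 86 − 71.4 = 14.6 mg/L.
As CaCO₃: 14.6 mg/L × 334,000 L = 4876 g; ÷ 50 g/eq ÷ 1 = 97.53 mol NaHCO₃.
Mass: 97.53 × 84 = 8192 g.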